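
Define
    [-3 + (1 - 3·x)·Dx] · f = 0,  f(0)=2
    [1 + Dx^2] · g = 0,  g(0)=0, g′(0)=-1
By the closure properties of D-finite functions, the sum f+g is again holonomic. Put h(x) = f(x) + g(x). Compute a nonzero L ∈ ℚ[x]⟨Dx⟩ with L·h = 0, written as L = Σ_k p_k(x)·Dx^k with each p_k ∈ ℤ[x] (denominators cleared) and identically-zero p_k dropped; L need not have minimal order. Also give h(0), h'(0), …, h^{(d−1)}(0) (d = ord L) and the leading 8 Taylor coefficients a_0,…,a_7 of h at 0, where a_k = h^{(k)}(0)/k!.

f: a_k = 2, 6, 18, 54, 162, 486, 1458, 4374, …
g: a_k = 0, -1, 0, 1/6, 0, -1/120, 0, 1/5040, …
f+g: L₀ = lclm(L_f,L_g), ord ≤ 1+2.
L = (165 - 18·x + 27·x^2) + (-19 + 63·x - 27·x^2 + 27·x^3)·Dx + (165 - 18·x + 27·x^2)·Dx^2 + (-19 + 63·x - 27·x^2 + 27·x^3)·Dx^3  (order 3).
h: a_k = 2, 5, 18, 325/6, 162, 58319/120, 1458, 22044961/5040, …
ICs: h(0) = 2, h′(0) = 5, h′′(0) = 36.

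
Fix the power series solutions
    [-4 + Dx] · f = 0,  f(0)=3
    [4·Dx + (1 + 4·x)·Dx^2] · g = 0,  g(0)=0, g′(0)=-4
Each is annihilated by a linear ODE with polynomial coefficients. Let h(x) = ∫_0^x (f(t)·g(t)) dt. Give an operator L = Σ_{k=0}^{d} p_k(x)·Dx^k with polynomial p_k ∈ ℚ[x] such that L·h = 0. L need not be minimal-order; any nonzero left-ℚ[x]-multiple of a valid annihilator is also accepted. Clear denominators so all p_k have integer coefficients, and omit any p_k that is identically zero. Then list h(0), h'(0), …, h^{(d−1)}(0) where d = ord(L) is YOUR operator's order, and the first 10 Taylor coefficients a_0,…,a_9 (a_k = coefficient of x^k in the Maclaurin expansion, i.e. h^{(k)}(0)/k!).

f: a_k = 3, 12, 24, 32, 32, 128/5, 256/15, 1024/105, 512/105, 2048/945, …
g: a_k = 0, -4, 8, -64/3, 64, -1024/5, 2048/3, -16384/7, 8192, -262144/9, …
f·g: L₀ = L_f ⊗_s L_g, ord ≤ 1·2.
∫: right-multiply L₀ by Dx.
L = 64·x·Dx + (-4 - 32·x)·Dx^2 + (1 + 4·x)·Dx^3  (order 3).
h: a_k = 0, 0, -6, -8, -16, 0, -192/5, 256/3, -5888/21, 118784/135, …
ICs: h(0) = 0, h′(0) = 0, h′′(0) = -12.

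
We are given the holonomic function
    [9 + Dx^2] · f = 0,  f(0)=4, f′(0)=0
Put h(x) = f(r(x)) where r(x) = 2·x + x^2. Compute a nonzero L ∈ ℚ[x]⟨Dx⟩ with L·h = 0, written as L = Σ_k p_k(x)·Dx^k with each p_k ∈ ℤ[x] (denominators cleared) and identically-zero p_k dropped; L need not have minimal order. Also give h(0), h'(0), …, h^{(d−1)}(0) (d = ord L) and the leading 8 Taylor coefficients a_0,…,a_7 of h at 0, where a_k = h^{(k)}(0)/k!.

f: a_k = 4, 0, -18, 0, 27/2, 0, -81/20, 0, …
Substitute x→r, Dx→(1/r')Dx; clear ⇒ L₀.
L = (36 + 108·x + 108·x^2 + 36·x^3) - Dx + (1 + x)·Dx^2  (order 2).
h: a_k = 4, 0, -72, -72, 198, 432, 324/5, -3348/5, …
ICs: h(0) = 4, h′(0) = 0.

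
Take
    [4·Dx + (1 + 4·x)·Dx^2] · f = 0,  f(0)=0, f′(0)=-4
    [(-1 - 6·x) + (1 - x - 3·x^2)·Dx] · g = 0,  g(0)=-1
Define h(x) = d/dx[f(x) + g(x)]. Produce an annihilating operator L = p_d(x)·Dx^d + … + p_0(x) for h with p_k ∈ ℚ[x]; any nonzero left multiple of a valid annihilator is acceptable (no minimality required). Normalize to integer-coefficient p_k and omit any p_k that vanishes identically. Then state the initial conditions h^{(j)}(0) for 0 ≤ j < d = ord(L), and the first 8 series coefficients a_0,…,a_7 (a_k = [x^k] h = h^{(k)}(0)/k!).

L = (-212 - 1072·x - 3144·x^2 - 2160·x^3 - 2592·x^4) + (-5 - 248·x - 1922·x^2 - 4308·x^3 - 4464·x^4 - 4320·x^5)·Dx + (6 + 53·x + 108·x^2 - 110·x^3 - 519·x^4 - 1044·x^5 - 864·x^6)·Dx^2  (order 2).
h: a_k = -5, 8, -85, 180, -1224, 3514, -17903, 61472, …
ICs: h(0) = -5, h′(0) = 8.

f: a_k = 0, -4, 8, -64/3, 64, -1024/5, 2048/3, -16384/7, …
g: a_k = -1, -1, -4, -7, -19, -40, -97, -217, …
f+g: L₀ = lclm(L_f,L_g), ord ≤ 2+1.
h=h₀': d/dx-closure on L₀ ⇒ L.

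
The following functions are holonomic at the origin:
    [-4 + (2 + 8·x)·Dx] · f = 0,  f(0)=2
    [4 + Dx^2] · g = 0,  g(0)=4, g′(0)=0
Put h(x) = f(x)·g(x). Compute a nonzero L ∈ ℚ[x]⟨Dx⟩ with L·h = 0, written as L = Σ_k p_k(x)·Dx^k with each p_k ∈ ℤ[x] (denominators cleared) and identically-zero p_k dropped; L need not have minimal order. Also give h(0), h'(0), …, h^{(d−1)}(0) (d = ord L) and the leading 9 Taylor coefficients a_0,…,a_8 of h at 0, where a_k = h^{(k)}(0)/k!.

f: a_k = 2, 4, -4, 8, -20, 56, -168, 528, -1716, …
g: a_k = 4, 0, -8, 0, 8/3, 0, -16/45, 0, 8/315, …
Product ⇒ symmetric product L₀, ord ≤ 2.
L = (16 + 32·x + 64·x^2) + (-4 - 16·x)·Dx + (1 + 8·x + 16·x^2)·Dx^2  (order 2).
h: a_k = 8, 16, -32, 0, -128/3, 512/3, -23552/45, 75776/45, -1755136/315, …
ICs: h(0) = 8, h′(0) = 16.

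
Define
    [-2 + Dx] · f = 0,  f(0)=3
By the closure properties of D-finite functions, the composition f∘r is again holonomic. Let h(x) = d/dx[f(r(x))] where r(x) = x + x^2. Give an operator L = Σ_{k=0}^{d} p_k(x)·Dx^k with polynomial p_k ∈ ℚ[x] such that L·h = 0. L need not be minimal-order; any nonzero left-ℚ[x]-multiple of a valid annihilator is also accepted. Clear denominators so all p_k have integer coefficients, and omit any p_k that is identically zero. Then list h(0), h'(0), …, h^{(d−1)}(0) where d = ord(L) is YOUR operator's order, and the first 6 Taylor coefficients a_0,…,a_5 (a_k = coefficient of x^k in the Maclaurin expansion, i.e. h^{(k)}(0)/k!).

L = (4 + 8·x + 8·x^2) + (-1 - 2·x)·Dx  (order 1).
h: a_k = 6, 24, 48, 80, 104, 608/5, …
ICs: h(0) = 6.

f: a_k = 3, 6, 6, 4, 2, 4/5, …
h₀=f(r): pull back L_f along r ⇒ L₀.
h₀' ⇒ L via d/dx closure of L₀.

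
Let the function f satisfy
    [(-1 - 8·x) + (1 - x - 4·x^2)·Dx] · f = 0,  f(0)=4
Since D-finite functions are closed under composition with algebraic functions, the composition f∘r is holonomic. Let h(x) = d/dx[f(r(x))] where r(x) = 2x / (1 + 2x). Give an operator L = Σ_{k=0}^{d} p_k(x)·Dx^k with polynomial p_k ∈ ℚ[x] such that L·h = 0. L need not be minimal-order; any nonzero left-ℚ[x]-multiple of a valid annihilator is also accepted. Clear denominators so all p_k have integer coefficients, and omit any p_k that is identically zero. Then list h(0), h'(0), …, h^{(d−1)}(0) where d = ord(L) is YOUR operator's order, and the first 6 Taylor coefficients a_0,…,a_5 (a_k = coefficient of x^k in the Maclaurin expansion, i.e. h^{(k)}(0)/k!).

f: a_k = 4, 4, 20, 36, 116, 260, …
L₀ from L_f via x↦r, Dx↦r'^{-1}Dx.
h=h₀': d/dx-closure on L₀ ⇒ L.
L = (16 + 96·x + 960·x^2 + 1152·x^3) + (-1 - 22·x - 60·x^2 + 248·x^3 + 576·x^4)·Dx  (order 1).
h: a_k = 8, 128, 0, 4096, -10240, 122880, …
ICs: h(0) = 8.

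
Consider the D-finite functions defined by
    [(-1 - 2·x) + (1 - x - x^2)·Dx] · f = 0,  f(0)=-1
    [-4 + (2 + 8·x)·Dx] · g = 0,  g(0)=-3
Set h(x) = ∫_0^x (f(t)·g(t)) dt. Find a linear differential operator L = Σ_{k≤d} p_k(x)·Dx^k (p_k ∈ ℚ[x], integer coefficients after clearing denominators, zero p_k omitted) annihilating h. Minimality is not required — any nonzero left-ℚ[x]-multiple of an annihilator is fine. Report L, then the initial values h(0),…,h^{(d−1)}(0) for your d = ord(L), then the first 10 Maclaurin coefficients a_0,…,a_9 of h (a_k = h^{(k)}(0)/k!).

L = (3 + 4·x + 6·x^2)·Dx + (-1 - 3·x + 5·x^2 + 4·x^3)·Dx^2  (order 2).
h: a_k = 0, 3, 9/2, 2, 27/4, 3/5, 19, -135/7, 771/8, -646/3, …
ICs: h(0) = 0, h′(0) = 3.

f: a_k = -1, -1, -2, -3, -5, -8, -13, -21, -34, -55, …
g: a_k = -3, -6, 6, -12, 30, -84, 252, -792, 2574, -8580, …
f·g: L₀ = L_f ⊗_s L_g, ord ≤ 1·1.
h=∫h₀ ⇒ L = L₀·Dx.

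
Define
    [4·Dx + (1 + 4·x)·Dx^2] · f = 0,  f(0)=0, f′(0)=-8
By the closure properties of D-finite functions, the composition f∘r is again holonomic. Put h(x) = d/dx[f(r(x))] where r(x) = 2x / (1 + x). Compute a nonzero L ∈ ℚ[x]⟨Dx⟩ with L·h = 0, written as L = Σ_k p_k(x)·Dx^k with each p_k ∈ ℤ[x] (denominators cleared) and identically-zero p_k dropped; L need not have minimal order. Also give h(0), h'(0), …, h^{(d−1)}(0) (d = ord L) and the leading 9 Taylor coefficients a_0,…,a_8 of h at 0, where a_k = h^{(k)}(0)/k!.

f: a_k = 0, -8, 16, -128/3, 128, -2048/5, 4096/3, -32768/7, 16384, …
Change of var in L_f (x↦r) gives L₀.
Derive L from L₀ (diff closure).
L = (10 + 18·x) + (1 + 10·x + 9·x^2)·Dx  (order 1).
h: a_k = -16, 160, -1456, 13120, -118096, 1062880, -9565936, 86093440, -774840976, …
ICs: h(0) = -16.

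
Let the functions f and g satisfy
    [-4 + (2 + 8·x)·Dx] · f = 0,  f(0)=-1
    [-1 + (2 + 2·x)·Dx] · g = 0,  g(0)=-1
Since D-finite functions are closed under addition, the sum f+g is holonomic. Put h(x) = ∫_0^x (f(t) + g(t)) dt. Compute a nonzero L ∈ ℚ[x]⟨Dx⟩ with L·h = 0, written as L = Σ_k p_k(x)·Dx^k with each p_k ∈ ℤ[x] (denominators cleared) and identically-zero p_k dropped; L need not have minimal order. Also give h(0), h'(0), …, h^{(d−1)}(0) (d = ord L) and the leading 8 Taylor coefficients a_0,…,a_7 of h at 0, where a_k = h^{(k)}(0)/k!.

L = -2·Dx + (5 + 8·x)·Dx^2 + (2 + 10·x + 8·x^2)·Dx^3  (order 3).
h: a_k = 0, -2, -5/4, 17/24, -65/64, 257/128, -7175/1536, 12291/1024, …
ICs: h(0) = 0, h′(0) = -2, h′′(0) = -5/2.

f: a_k = -1, -2, 2, -4, 10, -28, 84, -264, …
g: a_k = -1, -1/2, 1/8, -1/16, 5/128, -7/256, 21/1024, -33/2048, …
Sum ⇒ L₀ = lclm(L_f,L_g) in ℚ(x)⟨Dx⟩.
Integrate: L := L₀·Dx.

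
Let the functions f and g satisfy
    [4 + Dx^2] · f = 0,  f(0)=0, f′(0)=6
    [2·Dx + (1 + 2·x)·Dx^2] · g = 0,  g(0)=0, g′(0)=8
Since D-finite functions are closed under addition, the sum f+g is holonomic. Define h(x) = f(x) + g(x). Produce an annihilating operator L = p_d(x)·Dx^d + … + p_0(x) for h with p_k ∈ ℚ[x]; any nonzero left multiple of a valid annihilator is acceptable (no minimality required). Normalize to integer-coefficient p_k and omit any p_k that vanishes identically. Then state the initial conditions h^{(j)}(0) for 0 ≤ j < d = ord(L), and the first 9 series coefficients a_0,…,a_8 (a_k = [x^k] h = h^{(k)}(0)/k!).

f: a_k = 0, 6, 0, -4, 0, 4/5, 0, -8/105, 0, …
g: a_k = 0, 8, -8, 32/3, -16, 128/5, -128/3, 512/7, -128, …
h₀=f+g: left-lcm gives L₀, ord ≤ 4.
L = (56 + 32·x + 32·x^2)·Dx + (12 + 40·x + 48·x^2 + 32·x^3)·Dx^2 + (14 + 8·x + 8·x^2)·Dx^3 + (3 + 10·x + 12·x^2 + 8·x^3)·Dx^4  (order 4).
h: a_k = 0, 14, -8, 20/3, -16, 132/5, -128/3, 1096/15, -128, …
ICs: h(0) = 0, h′(0) = 14, h′′(0) = -16, h′′′(0) = 40.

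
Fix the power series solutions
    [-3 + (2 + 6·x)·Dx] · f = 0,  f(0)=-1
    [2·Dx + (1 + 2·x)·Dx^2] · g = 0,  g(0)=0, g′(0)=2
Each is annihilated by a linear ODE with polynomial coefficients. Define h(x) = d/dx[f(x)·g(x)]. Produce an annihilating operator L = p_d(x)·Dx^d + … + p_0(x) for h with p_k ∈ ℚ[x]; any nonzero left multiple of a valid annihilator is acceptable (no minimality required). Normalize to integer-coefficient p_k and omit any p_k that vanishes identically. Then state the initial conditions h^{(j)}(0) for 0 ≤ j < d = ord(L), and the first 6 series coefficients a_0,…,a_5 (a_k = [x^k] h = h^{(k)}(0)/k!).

L = (39 + 180·x + 108·x^2) + (116 + 756·x + 1512·x^2 + 864·x^3)·Dx + (20 + 184·x + 612·x^2 + 864·x^3 + 432·x^4)·Dx^2  (order 2).
h: a_k = -2, -2, 31/4, -45/2, 3937/64, -52897/320, …
ICs: h(0) = -2, h′(0) = -2.

f: a_k = -1, -3/2, 9/8, -27/16, 405/128, -1701/256, …
g: a_k = 0, 2, -2, 8/3, -4, 32/5, …
Sym-product of L_f,L_g gives L₀ (≤ ord 2).
h=h₀': d/dx-closure on L₀ ⇒ L.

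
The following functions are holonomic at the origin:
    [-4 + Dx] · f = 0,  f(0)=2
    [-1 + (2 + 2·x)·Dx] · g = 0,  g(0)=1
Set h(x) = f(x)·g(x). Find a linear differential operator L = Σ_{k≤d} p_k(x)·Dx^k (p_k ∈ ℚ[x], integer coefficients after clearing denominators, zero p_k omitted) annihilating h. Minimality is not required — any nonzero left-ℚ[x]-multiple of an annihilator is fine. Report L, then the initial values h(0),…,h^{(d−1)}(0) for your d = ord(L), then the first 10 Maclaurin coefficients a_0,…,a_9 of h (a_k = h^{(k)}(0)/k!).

f: a_k = 2, 8, 16, 64/3, 64/3, 256/15, 512/45, 2048/315, 1024/315, 4096/2835, …
g: a_k = 1, 1/2, -1/8, 1/16, -5/128, 7/256, -21/1024, 33/2048, -429/32768, 715/65536, …
h₀=f·g: eliminate ⇒ L₀, order ≤ 1·1.
L = (-9 - 8·x) + (2 + 2·x)·Dx  (order 1).
h: a_k = 2, 9, 79/4, 683/24, 1947/64, 49553/1920, 417727/23040, 389323/35840, 29265889/5160960, 243638873/92897280, …
ICs: h(0) = 2.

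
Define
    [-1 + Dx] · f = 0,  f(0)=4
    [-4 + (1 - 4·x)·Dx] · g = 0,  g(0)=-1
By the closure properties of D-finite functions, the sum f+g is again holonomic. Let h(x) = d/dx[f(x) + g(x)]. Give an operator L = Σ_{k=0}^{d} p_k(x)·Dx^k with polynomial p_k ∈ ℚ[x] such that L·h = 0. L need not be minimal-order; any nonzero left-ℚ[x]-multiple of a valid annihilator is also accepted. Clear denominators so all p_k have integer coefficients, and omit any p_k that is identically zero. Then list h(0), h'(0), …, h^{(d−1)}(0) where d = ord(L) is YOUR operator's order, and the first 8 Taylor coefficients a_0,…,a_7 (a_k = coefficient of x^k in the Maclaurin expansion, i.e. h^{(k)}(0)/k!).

f: a_k = 4, 4, 2, 2/3, 1/6, 1/30, 1/180, 1/1260, …
g: a_k = -1, -4, -16, -64, -256, -1024, -4096, -16384, …
L₀ := lclm(L_f,L_g); ord L₀ ≤ 1+1.
h₀' ⇒ L via d/dx closure of L₀.
L = (88 + 32·x) + (-95 - 8·x + 16·x^2)·Dx + (7 - 24·x - 16·x^2)·Dx^2  (order 2).
h: a_k = 0, -28, -190, -3070/3, -30719/6, -737279/30, -20643839/180, -660602879/1260, …
ICs: h(0) = 0, h′(0) = -28.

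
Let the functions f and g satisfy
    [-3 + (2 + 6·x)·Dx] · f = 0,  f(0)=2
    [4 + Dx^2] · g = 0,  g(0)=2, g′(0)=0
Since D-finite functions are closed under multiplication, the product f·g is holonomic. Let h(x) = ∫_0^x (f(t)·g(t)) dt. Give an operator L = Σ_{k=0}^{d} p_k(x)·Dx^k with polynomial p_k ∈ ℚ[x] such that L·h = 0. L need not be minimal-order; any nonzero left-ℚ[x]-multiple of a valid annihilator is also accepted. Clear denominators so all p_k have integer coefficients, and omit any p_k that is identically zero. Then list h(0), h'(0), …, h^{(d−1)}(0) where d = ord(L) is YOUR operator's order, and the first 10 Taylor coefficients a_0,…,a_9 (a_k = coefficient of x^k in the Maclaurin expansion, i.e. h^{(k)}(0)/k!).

L = (43 + 96·x + 144·x^2)·Dx + (-12 - 36·x)·Dx^2 + (4 + 24·x + 36·x^2)·Dx^3  (order 3).
h: a_k = 0, 4, 3, -25/6, -21/16, -19/96, 1093/384, -435961/80640, 704789/61440, -598666367/23224320, …
ICs: h(0) = 0, h′(0) = 4, h′′(0) = 6.

f: a_k = 2, 3, -9/4, 27/8, -405/64, 1701/128, -15309/512, 72171/1024, -2814669/16384, 14073345/32768, …
g: a_k = 2, 0, -4, 0, 4/3, 0, -8/45, 0, 4/315, 0, …
h₀=f·g: eliminate ⇒ L₀, order ≤ 1·2.
Integrate: L := L₀·Dx.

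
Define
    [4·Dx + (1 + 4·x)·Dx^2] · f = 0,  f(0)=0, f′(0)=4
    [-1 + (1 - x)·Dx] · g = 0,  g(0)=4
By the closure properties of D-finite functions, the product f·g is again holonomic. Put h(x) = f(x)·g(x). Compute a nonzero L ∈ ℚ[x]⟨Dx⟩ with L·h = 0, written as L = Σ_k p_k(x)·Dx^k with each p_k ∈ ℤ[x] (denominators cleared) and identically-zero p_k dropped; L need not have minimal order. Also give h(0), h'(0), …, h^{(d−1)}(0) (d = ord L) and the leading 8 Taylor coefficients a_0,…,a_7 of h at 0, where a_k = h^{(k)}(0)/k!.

L = 4 + (-2 + 12·x)·Dx + (-1 - 3·x + 4·x^2)·Dx^2  (order 2).
h: a_k = 0, 16, -16, 208/3, -560/3, 9488/15, -31472/15, 762736/105, …
ICs: h(0) = 0, h′(0) = 16.

f: a_k = 0, 4, -8, 64/3, -64, 1024/5, -2048/3, 16384/7, …
g: a_k = 4, 4, 4, 4, 4, 4, 4, 4, …
L₀ := L_f ⊗_s L_g (sym. prod.), ord ≤ 2.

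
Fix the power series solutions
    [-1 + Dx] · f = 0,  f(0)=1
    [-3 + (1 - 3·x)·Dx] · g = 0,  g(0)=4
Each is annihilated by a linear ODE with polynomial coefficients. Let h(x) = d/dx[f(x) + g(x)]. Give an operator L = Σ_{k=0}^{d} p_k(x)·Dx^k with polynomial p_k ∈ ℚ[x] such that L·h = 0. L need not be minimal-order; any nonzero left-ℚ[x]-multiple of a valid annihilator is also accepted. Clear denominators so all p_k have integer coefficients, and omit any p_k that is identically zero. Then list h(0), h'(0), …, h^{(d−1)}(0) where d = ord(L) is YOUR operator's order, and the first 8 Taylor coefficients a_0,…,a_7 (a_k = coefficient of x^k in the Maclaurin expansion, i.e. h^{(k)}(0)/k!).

L = (48 + 18·x) + (-53 - 6·x + 9·x^2)·Dx + (5 - 12·x - 9·x^2)·Dx^2  (order 2).
h: a_k = 13, 73, 649/2, 7777/6, 116641/24, 2099521/120, 44089921/720, 1058158081/5040, …
ICs: h(0) = 13, h′(0) = 73.

f: a_k = 1, 1, 1/2, 1/6, 1/24, 1/120, 1/720, 1/5040, …
g: a_k = 4, 12, 36, 108, 324, 972, 2916, 8748, …
Weyl lclm of L_f,L_g ⇒ L₀ (ord ≤ 2).
Differentiate: ansatz ord ≤ ord L₀ ⇒ L.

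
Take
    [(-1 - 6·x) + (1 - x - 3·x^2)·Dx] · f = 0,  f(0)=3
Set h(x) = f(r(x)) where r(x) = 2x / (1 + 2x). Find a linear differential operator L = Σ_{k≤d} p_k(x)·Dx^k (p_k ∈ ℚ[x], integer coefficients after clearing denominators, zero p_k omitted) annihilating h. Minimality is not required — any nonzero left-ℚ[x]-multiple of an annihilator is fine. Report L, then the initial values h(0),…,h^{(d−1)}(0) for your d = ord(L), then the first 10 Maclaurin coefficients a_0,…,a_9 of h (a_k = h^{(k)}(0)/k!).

f: a_k = 3, 3, 12, 21, 57, 120, 291, 651, 1524, 3477, …
h₀=f(r): pull back L_f along r ⇒ L₀.
L = (2 + 28·x) + (-1 - 4·x + 8·x^2 + 24·x^3)·Dx  (order 1).
h: a_k = 3, 6, 36, 0, 432, -864, 6912, -24192, 131328, -552960, …
ICs: h(0) = 3.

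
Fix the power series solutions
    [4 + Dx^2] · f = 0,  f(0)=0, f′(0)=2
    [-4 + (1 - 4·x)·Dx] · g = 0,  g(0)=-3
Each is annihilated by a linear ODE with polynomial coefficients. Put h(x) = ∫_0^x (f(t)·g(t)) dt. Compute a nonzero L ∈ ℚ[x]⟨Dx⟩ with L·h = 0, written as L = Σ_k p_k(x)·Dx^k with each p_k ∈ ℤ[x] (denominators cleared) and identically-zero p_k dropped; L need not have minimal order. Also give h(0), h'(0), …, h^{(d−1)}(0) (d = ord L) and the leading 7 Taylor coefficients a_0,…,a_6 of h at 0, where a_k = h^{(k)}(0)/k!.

L = (-4 + 16·x)·Dx + 8·Dx^2 + (-1 + 4·x)·Dx^3  (order 3).
h: a_k = 0, 0, -3, -8, -23, -368/5, -3682/15, …
ICs: h(0) = 0, h′(0) = 0, h′′(0) = -6.

f: a_k = 0, 2, 0, -4/3, 0, 4/15, 0, …
g: a_k = -3, -12, -48, -192, -768, -3072, -12288, …
L₀ := L_f ⊗_s L_g (sym. prod.), ord ≤ 2.
Integrate: L := L₀·Dx.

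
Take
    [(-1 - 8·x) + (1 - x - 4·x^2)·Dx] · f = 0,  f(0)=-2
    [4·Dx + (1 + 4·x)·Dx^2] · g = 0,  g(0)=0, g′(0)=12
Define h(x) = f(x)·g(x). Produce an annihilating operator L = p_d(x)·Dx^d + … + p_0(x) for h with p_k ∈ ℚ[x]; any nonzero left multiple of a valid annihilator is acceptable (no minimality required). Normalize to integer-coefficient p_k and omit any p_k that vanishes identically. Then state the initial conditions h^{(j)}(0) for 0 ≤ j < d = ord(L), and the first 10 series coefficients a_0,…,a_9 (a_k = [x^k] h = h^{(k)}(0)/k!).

f: a_k = -2, -2, -10, -18, -58, -130, -362, -882, -2330, -5858, …
g: a_k = 0, 12, -24, 64, -192, 3072/5, -2048, 49152/7, -24576, 262144/3, …
Sym-product of L_f,L_g gives L₀ (≤ ord 2).
L = (12 + 64·x) + (-2 + 28·x + 80·x^2)·Dx + (-1 - 3·x + 8·x^2 + 16·x^3)·Dx^2  (order 2).
h: a_k = 0, -24, 24, -200, 280, -8744/5, 17336/5, -123000/7, 1590728/35, -20957896/105, …
ICs: h(0) = 0, h′(0) = -24.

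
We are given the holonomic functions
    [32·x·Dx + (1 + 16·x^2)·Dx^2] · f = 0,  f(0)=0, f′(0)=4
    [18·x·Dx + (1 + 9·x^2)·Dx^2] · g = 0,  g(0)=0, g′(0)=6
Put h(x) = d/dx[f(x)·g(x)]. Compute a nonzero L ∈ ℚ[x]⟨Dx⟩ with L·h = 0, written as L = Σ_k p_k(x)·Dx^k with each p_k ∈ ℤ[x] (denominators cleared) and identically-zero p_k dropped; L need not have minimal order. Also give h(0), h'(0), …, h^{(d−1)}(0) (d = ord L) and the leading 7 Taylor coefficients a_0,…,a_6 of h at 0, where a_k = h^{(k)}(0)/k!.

L = (-3456·x - 144000·x^3 - 1327104·x^5 + 4147200·x^7 + 71663616·x^9) + (-100 - 11532·x^2 - 259200·x^4 - 1161216·x^6 + 14515200·x^8 + 107495424·x^10)·Dx + (-200·x - 7880·x^3 - 86400·x^5 + 194112·x^7 + 8294400·x^9 + 35831808·x^11)·Dx^2 + (-1 - 50·x^2 - 769·x^4 + 110736·x^8 + 1036800·x^10 + 2985984·x^12)·Dx^3  (order 3).
h: a_k = 0, 48, 0, -800, 0, 60048/5, 0, …
ICs: h(0) = 0, h′(0) = 48, h′′(0) = 0.

f: a_k = 0, 4, 0, -64/3, 0, 1024/5, 0, …
g: a_k = 0, 6, 0, -18, 0, 486/5, 0, …
L₀ := L_f ⊗_s L_g (sym. prod.), ord ≤ 4.
Derive L from L₀ (diff closure).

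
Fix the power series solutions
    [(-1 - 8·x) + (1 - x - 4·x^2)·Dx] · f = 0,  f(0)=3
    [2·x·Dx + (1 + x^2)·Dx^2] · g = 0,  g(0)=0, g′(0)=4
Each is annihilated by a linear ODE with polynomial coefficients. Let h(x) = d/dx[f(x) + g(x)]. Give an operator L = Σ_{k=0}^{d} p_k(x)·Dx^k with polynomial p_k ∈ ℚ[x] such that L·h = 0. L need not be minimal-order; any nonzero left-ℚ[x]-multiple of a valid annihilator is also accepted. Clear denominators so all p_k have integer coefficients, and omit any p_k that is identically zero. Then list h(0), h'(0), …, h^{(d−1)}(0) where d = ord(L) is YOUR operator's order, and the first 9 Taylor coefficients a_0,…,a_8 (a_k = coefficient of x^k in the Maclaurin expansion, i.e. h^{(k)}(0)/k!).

L = (-10 + 40·x + 478·x^2 + 864·x^3 + 2496·x^4 + 384·x^6) + (28 + 246·x + 316·x^2 + 1182·x^3 + 752·x^4 + 2048·x^5 + 48·x^6 + 384·x^7)·Dx + (-5 - 8·x - 32·x^2 + 104·x^3 + 197·x^4 + 128·x^5 + 288·x^6 + 16·x^7 + 64·x^8)·Dx^2  (order 2).
h: a_k = 7, 30, 77, 348, 979, 3258, 9257, 27960, 79087, …
ICs: h(0) = 7, h′(0) = 30.

f: a_k = 3, 3, 15, 27, 87, 195, 543, 1323, 3495, …
g: a_k = 0, 4, 0, -4/3, 0, 4/5, 0, -4/7, 0, …
Sum ⇒ L₀ = lclm(L_f,L_g) in ℚ(x)⟨Dx⟩.
Differentiate: ansatz ord ≤ ord L₀ ⇒ L.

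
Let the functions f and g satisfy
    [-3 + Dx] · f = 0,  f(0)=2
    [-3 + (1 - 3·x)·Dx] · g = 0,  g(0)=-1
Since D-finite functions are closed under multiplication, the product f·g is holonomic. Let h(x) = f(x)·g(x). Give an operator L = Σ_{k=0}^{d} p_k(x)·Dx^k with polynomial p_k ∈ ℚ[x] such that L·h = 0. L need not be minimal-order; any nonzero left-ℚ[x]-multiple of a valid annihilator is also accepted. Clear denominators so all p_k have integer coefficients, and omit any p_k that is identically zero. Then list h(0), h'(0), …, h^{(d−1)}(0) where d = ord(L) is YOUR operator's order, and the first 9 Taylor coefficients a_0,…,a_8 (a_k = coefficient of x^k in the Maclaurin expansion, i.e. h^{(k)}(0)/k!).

f: a_k = 2, 6, 9, 9, 27/4, 81/20, 81/40, 243/280, 729/2240, …
g: a_k = -1, -3, -9, -27, -81, -243, -729, -2187, -6561, …
L₀ := L_f ⊗_s L_g (sym. prod.), ord ≤ 1.
L = (6 - 9·x) + (-1 + 3·x)·Dx  (order 1).
h: a_k = -2, -12, -45, -144, -1755/4, -13203/10, -158517/40, -166455/14, -79899129/2240, …
ICs: h(0) = -2.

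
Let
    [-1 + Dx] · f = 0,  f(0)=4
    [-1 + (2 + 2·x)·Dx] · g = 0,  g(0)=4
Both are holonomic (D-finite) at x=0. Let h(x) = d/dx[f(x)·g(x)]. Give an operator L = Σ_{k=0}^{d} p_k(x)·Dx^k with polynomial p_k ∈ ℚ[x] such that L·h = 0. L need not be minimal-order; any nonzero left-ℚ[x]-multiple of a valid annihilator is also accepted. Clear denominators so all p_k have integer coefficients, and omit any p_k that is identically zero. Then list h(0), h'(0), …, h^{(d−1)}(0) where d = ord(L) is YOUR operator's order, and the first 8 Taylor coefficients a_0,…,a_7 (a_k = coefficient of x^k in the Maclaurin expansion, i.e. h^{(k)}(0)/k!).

L = (7 + 12·x + 4·x^2) + (-6 - 10·x - 4·x^2)·Dx  (order 1).
h: a_k = 24, 28, 17, 11/2, 107/48, -89/480, 1123/1920, -39551/80640, …
ICs: h(0) = 24.

f: a_k = 4, 4, 2, 2/3, 1/6, 1/30, 1/180, 1/1260, …
g: a_k = 4, 2, -1/2, 1/4, -5/32, 7/64, -21/256, 33/512, …
Product ⇒ symmetric product L₀, ord ≤ 1.
h=h₀': d/dx-closure on L₀ ⇒ L.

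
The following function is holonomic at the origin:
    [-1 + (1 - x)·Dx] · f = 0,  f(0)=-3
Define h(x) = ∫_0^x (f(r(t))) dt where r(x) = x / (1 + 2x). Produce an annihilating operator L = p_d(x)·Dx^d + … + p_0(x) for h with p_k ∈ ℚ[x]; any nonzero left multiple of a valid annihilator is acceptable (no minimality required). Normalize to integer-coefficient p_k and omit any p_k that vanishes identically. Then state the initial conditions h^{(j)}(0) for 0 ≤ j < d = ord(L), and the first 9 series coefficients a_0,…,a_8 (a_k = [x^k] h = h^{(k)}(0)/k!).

L = -Dx + (1 + 3·x + 2·x^2)·Dx^2  (order 2).
h: a_k = 0, -3, -3/2, 1, -3/4, 3/5, -1/2, 3/7, -3/8, …
ICs: h(0) = 0, h′(0) = -3.

f: a_k = -3, -3, -3, -3, -3, -3, -3, -3, -3, …
f∘r: x↦r, Dx↦Dx/r' in L_f ⇒ L₀.
∫: right-multiply L₀ by Dx.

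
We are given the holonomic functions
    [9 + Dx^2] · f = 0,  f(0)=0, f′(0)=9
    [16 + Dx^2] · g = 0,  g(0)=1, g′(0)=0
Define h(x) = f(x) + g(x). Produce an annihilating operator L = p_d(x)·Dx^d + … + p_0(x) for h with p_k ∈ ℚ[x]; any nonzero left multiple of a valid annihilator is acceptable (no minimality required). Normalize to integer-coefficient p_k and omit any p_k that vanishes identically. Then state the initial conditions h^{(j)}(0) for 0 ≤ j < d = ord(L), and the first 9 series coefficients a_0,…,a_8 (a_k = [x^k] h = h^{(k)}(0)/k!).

f: a_k = 0, 9, 0, -27/2, 0, 243/40, 0, -729/560, 0, …
g: a_k = 1, 0, -8, 0, 32/3, 0, -256/45, 0, 512/315, …
L₀ := lclm(L_f,L_g); ord L₀ ≤ 2+2.
L = 144 + 25·Dx^2 + Dx^4  (order 4).
h: a_k = 1, 9, -8, -27/2, 32/3, 243/40, -256/45, -729/560, 512/315, …
ICs: h(0) = 1, h′(0) = 9, h′′(0) = -16, h′′′(0) = -81.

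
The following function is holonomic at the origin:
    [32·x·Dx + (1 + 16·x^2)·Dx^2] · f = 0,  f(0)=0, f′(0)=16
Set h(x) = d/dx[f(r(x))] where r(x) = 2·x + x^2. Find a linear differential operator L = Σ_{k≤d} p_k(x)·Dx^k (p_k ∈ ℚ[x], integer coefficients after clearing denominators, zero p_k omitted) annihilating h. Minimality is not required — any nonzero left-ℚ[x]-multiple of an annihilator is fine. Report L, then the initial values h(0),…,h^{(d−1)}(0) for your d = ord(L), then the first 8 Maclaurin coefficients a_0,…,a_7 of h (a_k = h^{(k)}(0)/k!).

f: a_k = 0, 16, 0, -256/3, 0, 4096/5, 0, -65536/7, …
Substitute x→r, Dx→(1/r')Dx; clear ⇒ L₀.
Derive L from L₀ (diff closure).
L = (-1 + 128·x + 256·x^2 + 192·x^3 + 48·x^4) + (1 + x + 64·x^2 + 128·x^3 + 80·x^4 + 16·x^5)·Dx  (order 1).
h: a_k = 32, 32, -2048, -4096, 128512, 392704, -7929856, -33292288, …
ICs: h(0) = 32.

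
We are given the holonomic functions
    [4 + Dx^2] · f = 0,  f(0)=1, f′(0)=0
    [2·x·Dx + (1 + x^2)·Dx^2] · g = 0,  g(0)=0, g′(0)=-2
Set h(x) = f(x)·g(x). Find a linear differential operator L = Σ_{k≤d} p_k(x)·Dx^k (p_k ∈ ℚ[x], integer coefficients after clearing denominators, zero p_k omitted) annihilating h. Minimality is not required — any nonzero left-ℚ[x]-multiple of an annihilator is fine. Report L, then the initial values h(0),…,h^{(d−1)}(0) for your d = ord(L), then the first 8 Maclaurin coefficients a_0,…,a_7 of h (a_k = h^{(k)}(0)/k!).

f: a_k = 1, 0, -2, 0, 2/3, 0, -4/45, 0, …
g: a_k = 0, -2, 0, 2/3, 0, -2/5, 0, 2/7, …
f·g: L₀ = L_f ⊗_s L_g, ord ≤ 2·2.
L = (160 + 464·x^2 + 464·x^4 + 256·x^6 + 64·x^8) + (96·x + 224·x^3 + 192·x^5 + 64·x^7)·Dx + (60 + 188·x^2 + 216·x^4 + 128·x^6 + 32·x^8)·Dx^2 + (24·x + 56·x^3 + 48·x^5 + 16·x^7)·Dx^3 + (5 + 18·x^2 + 25·x^4 + 16·x^6 + 4·x^8)·Dx^4  (order 4).
h: a_k = 0, -2, 0, 14/3, 0, -46/15, 0, 538/315, …
ICs: h(0) = 0, h′(0) = -2, h′′(0) = 0, h′′′(0) = 28.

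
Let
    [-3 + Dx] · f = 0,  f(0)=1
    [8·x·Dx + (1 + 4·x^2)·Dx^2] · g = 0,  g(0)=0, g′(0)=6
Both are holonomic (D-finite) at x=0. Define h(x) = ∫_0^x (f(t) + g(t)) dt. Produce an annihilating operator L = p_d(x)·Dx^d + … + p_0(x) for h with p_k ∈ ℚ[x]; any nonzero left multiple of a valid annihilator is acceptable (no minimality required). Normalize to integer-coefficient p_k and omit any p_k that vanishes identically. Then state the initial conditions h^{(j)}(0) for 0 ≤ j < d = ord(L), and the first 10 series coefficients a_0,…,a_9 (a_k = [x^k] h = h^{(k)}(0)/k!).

L = (24 - 72·x - 288·x^2 - 288·x^3)·Dx^2 + (-17 + 24·x^2 - 144·x^4)·Dx^3 + (3 + 8·x + 24·x^2 + 32·x^3 + 48·x^4)·Dx^4  (order 4).
h: a_k = 0, 1, 9/2, 3/2, -7/8, 27/40, 283/80, 81/560, -30477/4480, 81/4480, …
ICs: h(0) = 0, h′(0) = 1, h′′(0) = 9, h′′′(0) = 9.

f: a_k = 1, 3, 9/2, 9/2, 27/8, 81/40, 81/80, 243/560, 729/4480, 243/4480, …
g: a_k = 0, 6, 0, -8, 0, 96/5, 0, -384/7, 0, 512/3, …
Sum ⇒ L₀ = lclm(L_f,L_g) in ℚ(x)⟨Dx⟩.
h=∫₀ˣh₀: take L = L₀·Dx.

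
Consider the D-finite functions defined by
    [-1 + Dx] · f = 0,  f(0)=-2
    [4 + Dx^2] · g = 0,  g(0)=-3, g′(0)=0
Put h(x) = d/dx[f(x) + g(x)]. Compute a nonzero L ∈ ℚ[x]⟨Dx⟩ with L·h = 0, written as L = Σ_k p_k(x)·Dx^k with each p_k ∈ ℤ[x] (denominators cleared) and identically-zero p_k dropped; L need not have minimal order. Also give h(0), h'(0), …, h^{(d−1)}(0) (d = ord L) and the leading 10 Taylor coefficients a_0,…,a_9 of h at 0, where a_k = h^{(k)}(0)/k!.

f: a_k = -2, -2, -1, -1/3, -1/12, -1/60, -1/360, -1/2520, -1/20160, -1/181440, …
g: a_k = -3, 0, 6, 0, -2, 0, 4/15, 0, -2/105, 0, …
f+g: L₀ = lclm(L_f,L_g), ord ≤ 1+2.
h=h₀': d/dx-closure on L₀ ⇒ L.
L = 4 - 4·Dx + Dx^2 - Dx^3  (order 3).
h: a_k = -2, 10, -1, -25/3, -1/12, 19/12, -1/360, -11/72, -1/20160, 307/36288, …
ICs: h(0) = -2, h′(0) = 10, h′′(0) = -2.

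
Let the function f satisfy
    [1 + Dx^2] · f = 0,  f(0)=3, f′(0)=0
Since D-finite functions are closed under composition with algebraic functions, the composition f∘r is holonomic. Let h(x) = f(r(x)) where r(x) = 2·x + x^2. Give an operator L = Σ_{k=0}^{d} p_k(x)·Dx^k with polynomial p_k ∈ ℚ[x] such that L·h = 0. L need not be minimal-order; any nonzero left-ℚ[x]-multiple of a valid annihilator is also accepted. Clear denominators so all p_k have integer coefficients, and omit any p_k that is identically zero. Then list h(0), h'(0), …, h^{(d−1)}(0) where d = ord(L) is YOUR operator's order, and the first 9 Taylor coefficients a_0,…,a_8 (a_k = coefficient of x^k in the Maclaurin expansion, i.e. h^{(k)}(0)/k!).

f: a_k = 3, 0, -3/2, 0, 1/8, 0, -1/240, 0, 1/13440, …
L₀ from L_f via x↦r, Dx↦r'^{-1}Dx.
L = (4 + 12·x + 12·x^2 + 4·x^3) - Dx + (1 + x)·Dx^2  (order 2).
h: a_k = 3, 0, -6, -6, 1/2, 4, 41/15, 1/5, -719/840, …
ICs: h(0) = 3, h′(0) = 0.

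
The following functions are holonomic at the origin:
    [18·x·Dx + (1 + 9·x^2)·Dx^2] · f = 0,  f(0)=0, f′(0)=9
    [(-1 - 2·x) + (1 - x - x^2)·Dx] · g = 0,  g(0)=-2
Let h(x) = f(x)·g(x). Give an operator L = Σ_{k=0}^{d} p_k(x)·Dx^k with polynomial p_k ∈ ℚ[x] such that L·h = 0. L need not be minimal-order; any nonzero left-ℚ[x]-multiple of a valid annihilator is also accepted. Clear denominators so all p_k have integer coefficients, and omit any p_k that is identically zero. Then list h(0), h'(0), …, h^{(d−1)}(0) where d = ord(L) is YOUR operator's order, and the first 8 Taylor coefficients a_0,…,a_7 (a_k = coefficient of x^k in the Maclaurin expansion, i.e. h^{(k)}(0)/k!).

f: a_k = 0, 9, 0, -27, 0, 729/5, 0, -6561/7, …
g: a_k = -2, -2, -4, -6, -10, -16, -26, -42, …
h₀=f·g: eliminate ⇒ L₀, order ≤ 2·1.
L = (2 + 18·x + 54·x^2) + (2 - 14·x + 36·x^2 + 54·x^3)·Dx + (-1 + x - 8·x^2 + 9·x^3 + 9·x^4)·Dx^2  (order 2).
h: a_k = 0, -18, -18, 18, 0, -1368/5, -1368/5, 46458/35, …
ICs: h(0) = 0, h′(0) = -18.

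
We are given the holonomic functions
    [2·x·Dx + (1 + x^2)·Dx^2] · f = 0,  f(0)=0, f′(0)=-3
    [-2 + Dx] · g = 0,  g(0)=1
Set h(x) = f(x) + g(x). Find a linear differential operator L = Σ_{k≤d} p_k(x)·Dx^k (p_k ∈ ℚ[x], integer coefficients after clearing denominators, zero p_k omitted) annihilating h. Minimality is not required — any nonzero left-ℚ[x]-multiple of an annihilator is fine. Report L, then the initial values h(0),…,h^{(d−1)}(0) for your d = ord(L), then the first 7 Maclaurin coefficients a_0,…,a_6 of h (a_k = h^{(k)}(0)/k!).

L = (2 - 4·x - 6·x^2 - 4·x^3)·Dx + (-3 - x^2 - 2·x^4)·Dx^2 + (1 + x + 2·x^2 + x^3 + x^4)·Dx^3  (order 3).
h: a_k = 1, -1, 2, 7/3, 2/3, -1/3, 4/45, …
ICs: h(0) = 1, h′(0) = -1, h′′(0) = 4.

f: a_k = 0, -3, 0, 1, 0, -3/5, 0, …
g: a_k = 1, 2, 2, 4/3, 2/3, 4/15, 4/45, …
f+g: L₀ = lclm(L_f,L_g), ord ≤ 2+1.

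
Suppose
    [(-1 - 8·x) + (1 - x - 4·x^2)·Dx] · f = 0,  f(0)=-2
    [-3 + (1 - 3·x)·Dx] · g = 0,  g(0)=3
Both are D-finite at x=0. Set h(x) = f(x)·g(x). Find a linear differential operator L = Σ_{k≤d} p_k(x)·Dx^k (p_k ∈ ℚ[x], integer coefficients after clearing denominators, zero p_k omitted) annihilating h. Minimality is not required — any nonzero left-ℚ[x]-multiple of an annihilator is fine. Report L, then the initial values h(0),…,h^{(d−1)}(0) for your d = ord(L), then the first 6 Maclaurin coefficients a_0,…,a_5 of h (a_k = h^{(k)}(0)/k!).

L = (-4 - 2·x + 36·x^2) + (1 - 4·x - x^2 + 12·x^3)·Dx  (order 1).
h: a_k = -6, -24, -102, -360, -1254, -4152, …
ICs: h(0) = -6.

f: a_k = -2, -2, -10, -18, -58, -130, …
g: a_k = 3, 9, 27, 81, 243, 729, …
L₀ := L_f ⊗_s L_g (sym. prod.), ord ≤ 1.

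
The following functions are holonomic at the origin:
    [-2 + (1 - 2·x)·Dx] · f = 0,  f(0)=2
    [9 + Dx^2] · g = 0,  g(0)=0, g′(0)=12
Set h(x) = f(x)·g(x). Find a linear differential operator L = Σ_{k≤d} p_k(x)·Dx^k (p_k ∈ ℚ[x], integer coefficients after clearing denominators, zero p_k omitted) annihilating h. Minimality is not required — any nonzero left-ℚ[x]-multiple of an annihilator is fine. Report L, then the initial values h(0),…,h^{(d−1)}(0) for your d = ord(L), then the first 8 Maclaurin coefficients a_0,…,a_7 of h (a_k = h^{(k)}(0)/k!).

L = (-9 + 18·x) + 4·Dx + (-1 + 2·x)·Dx^2  (order 2).
h: a_k = 0, 24, 48, 60, 120, 1281/5, 2562/5, 71493/70, …
ICs: h(0) = 0, h′(0) = 24.

f: a_k = 2, 4, 8, 16, 32, 64, 128, 256, …
g: a_k = 0, 12, 0, -18, 0, 81/10, 0, -243/140, …
Sym-product of L_f,L_g gives L₀ (≤ ord 2).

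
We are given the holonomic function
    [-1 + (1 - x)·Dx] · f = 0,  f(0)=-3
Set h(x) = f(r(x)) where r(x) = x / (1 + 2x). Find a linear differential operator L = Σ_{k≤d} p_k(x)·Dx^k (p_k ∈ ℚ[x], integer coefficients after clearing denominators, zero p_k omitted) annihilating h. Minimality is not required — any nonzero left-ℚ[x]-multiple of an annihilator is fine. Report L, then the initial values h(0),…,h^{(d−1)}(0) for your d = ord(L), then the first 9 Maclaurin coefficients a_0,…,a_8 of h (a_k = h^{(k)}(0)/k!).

L = -1 + (1 + 3·x + 2·x^2)·Dx  (order 1).
h: a_k = -3, -3, 3, -3, 3, -3, 3, -3, 3, …
ICs: h(0) = -3.

f: a_k = -3, -3, -3, -3, -3, -3, -3, -3, -3, …
Substitute x→r, Dx→(1/r')Dx; clear ⇒ L₀.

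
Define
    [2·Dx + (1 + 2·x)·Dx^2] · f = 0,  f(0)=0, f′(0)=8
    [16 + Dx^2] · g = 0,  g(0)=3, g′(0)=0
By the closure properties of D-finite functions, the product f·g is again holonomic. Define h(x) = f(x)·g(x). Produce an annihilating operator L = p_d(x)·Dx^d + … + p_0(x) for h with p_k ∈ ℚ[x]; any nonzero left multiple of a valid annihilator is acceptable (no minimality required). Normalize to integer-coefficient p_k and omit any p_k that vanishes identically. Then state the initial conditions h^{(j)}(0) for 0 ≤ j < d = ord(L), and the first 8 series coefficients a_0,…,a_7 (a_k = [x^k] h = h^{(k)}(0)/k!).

f: a_k = 0, 8, -8, 32/3, -16, 128/5, -128/3, 512/7, …
g: a_k = 3, 0, -24, 0, 32, 0, -256/15, 0, …
Product ⇒ symmetric product L₀, ord ≤ 4.
L = (2688 + 27648·x + 93184·x^2 + 131072·x^3 + 65536·x^4) + (896 + 5888·x + 12288·x^2 + 8192·x^3)·Dx + (408 + 3712·x + 11904·x^2 + 16384·x^3 + 8192·x^4)·Dx^2 + (56 + 368·x + 768·x^2 + 512·x^3)·Dx^3 + (15 + 124·x + 380·x^2 + 512·x^3 + 256·x^4)·Dx^4  (order 4).
h: a_k = 0, 24, -24, -160, 144, 384/5, 0, -6656/35, …
ICs: h(0) = 0, h′(0) = 24, h′′(0) = -48, h′′′(0) = -960.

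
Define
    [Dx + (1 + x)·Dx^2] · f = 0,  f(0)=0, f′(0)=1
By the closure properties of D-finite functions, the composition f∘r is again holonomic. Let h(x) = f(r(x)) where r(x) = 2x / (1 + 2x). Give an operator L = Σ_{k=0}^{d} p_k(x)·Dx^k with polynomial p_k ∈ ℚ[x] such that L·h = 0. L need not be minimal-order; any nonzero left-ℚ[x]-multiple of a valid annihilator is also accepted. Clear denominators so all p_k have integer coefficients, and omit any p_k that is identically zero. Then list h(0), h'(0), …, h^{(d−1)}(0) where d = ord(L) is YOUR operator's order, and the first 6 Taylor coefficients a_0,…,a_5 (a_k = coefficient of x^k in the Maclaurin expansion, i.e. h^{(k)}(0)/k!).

f: a_k = 0, 1, -1/2, 1/3, -1/4, 1/5, …
Substitute x→r, Dx→(1/r')Dx; clear ⇒ L₀.
L = (6 + 16·x)·Dx + (1 + 6·x + 8·x^2)·Dx^2  (order 2).
h: a_k = 0, 2, -6, 56/3, -60, 992/5, …
ICs: h(0) = 0, h′(0) = 2.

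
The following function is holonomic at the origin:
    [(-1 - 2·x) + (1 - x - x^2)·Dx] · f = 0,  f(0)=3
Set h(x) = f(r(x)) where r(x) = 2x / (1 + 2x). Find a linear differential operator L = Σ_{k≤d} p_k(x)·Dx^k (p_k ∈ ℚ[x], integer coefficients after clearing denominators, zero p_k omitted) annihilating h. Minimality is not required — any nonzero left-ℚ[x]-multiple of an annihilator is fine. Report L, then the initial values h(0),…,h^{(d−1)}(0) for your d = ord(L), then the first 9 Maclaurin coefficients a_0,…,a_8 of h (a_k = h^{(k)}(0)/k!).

f: a_k = 3, 3, 6, 9, 15, 24, 39, 63, 102, …
Substitute x→r, Dx→(1/r')Dx; clear ⇒ L₀.
L = (2 + 12·x) + (-1 - 4·x + 8·x^3)·Dx  (order 1).
h: a_k = 3, 6, 12, 0, 48, -96, 384, -1152, 3840, …
ICs: h(0) = 3.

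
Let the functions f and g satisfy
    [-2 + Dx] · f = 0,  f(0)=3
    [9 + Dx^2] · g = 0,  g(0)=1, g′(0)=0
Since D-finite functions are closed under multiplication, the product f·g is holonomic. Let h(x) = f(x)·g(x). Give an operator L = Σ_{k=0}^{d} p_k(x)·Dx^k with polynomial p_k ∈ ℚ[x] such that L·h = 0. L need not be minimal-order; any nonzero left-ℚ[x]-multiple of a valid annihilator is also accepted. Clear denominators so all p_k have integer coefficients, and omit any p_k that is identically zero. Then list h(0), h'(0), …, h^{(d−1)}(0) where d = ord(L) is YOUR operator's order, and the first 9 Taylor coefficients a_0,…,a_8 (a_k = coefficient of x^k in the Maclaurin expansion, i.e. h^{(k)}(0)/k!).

L = 13 - 4·Dx + Dx^2  (order 2).
h: a_k = 3, 6, -15/2, -23, -119/8, 61/20, 407/48, 3277/840, -239/13440, …
ICs: h(0) = 3, h′(0) = 6.

f: a_k = 3, 6, 6, 4, 2, 4/5, 4/15, 8/105, 2/105, …
g: a_k = 1, 0, -9/2, 0, 27/8, 0, -81/80, 0, 729/4480, …
Product ⇒ symmetric product L₀, ord ≤ 2.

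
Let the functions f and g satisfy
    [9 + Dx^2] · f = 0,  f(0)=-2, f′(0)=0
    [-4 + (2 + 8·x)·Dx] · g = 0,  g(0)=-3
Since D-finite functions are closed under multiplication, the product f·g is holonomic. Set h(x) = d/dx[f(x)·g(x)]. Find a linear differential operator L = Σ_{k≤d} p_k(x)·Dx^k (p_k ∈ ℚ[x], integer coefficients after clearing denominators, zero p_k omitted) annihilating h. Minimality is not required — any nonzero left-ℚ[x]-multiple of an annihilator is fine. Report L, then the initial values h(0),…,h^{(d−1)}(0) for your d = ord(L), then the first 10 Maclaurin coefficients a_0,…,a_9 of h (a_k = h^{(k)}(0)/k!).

L = (131 + 1392·x + 4512·x^2 + 6912·x^3 + 6912·x^4) + (4 - 80·x - 576·x^2 - 768·x^3)·Dx + (7 + 80·x + 352·x^2 + 768·x^3 + 768·x^4)·Dx^2  (order 2).
h: a_k = 12, -78, -90, 57, 1005/2, -33669/20, 125559/20, -6875397/280, 106612659/1120, -117824961/320, …
ICs: h(0) = 12, h′(0) = -78.

f: a_k = -2, 0, 9, 0, -27/4, 0, 81/40, 0, -729/2240, 0, …
g: a_k = -3, -6, 6, -12, 30, -84, 252, -792, 2574, -8580, …
Sym-product of L_f,L_g gives L₀ (≤ ord 2).
h₀' ⇒ L via d/dx closure of L₀.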